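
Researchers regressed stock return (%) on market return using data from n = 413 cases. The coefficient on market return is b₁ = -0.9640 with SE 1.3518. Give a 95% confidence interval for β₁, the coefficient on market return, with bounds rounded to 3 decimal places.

df = n − 2 = 413 − 2 = 411.
t* = t_{0.025, 411} = 1.965753.
Margin = t* × SE = 1.965753 × 1.3518 = 2.65730.
CI: -0.9640 ± 2.65730 → (-3.621, 1.693).
With 95% confidence, each one-unit increase in market return is associated with a change of between -3.621 and 1.693 % in stock return.

(-3.621, 1.693)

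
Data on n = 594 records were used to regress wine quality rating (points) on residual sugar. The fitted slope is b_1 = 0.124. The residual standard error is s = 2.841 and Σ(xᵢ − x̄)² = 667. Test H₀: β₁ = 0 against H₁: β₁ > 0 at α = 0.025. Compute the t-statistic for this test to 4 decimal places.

SE(b_1) = s/√Sₓₓ = 2.841/√667 = 0.110004.
t = 0.124 / 0.110004 = 1.1272.
df = n − 2 = 592.
One-sided p ≈ 0.1301, which is ≥ 0.025, so fail to reject H₀.
The data do not give significant evidence that the true slope on residual sugar is positive.

t = 1.1272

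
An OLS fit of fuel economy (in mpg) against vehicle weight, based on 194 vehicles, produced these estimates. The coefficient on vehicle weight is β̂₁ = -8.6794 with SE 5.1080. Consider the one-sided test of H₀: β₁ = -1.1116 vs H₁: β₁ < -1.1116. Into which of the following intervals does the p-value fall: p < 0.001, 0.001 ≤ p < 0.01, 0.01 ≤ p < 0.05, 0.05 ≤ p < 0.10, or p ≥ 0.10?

t = (-8.6794 − (-1.1116)) / 5.1080 = -1.482.
df = n − 2 = 194 − 2 = 192.
One-sided p = P(T_{192} < t) ≈ 0.0700.
So 0.05 ≤ p < 0.10.

0.05 ≤ p < 0.10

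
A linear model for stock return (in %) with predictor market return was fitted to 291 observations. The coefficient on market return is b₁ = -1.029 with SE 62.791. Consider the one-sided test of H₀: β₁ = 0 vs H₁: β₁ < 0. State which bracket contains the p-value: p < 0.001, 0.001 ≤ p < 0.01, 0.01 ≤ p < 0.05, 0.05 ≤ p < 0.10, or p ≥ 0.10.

p ≥ 0.10

t = -1.029 / 62.791 = -0.016.
df = n − 2 = 291 − 2 = 289.
One-sided p = P(T_{289} < t) ≈ 0.4935.
So p ≥ 0.10.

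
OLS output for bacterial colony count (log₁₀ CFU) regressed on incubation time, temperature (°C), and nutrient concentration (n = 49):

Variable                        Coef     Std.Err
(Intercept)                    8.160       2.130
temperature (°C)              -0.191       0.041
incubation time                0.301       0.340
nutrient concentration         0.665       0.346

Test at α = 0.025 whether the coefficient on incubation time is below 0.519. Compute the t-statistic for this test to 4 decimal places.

t = -0.6412

Read off: b = 0.301, SE = 0.340 for incubation time.
H₀: β₁ = 0.519 vs H₁: β₁ < 0.519.
t = (0.301 − 0.519) / 0.340 = -0.6412.
df = n − k − 1 = 49 − 3 − 1 = 45.
One-sided p ≈ 0.2623, which is ≥ 0.025, so fail to reject H₀.
The data do not give significant evidence that the true slope on incubation time is below 0.519 log₁₀ CFU per unit, holding the other predictors fixed.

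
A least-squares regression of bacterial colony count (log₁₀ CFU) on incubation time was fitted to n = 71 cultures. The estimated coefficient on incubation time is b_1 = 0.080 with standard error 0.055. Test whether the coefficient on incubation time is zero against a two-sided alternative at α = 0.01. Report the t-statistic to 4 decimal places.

t = 1.4545

H₀: β₁ = 0 vs H₁: β₁ ≠ 0.
t = (b_1 − β₁⁰)/SE = 0.080 / 0.055 = 1.4545.
df = n − 2 = 71 − 2 = 69.
Two-sided p ≈ 0.1503, which is ≥ 0.01, so fail to reject H₀.
The data do not give significant evidence of an association between incubation time and bacterial colony count.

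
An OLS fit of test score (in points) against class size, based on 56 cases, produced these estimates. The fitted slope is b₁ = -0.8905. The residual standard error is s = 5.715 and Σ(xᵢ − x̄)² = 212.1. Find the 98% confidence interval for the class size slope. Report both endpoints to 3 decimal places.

SE(b₁) = s/√Sₓₓ = 5.715/√212.1 = 0.392415.
df = n − 2 = 54.
t* = t_{0.01, 54} = 2.39741.
Margin = t* × SE = 2.39741 × 0.392415 = 0.94078.
CI: -0.8905 ± 0.94078 → (-1.831, 0.050).
With 98% confidence, each one-unit increase in class size is associated with a change of between -1.831 and 0.050 points in test score.

(-1.831, 0.050)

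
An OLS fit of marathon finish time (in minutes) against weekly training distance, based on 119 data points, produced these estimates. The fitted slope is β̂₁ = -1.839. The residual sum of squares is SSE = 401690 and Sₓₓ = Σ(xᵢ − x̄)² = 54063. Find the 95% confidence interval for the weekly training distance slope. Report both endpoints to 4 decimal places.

MSE = SSE/(n − 2) = 401690/117 = 3433.25.
SE(β̂₁) = √(MSE/Sₓₓ) = √(3433.25/54063) = 0.252001.
df = n − 2 = 117.
t* = t_{0.025, 117} = 1.980448.
Margin = t* × SE = 1.980448 × 0.252001 = 0.499075.
CI: -1.839 ± 0.499075 → (-2.3381, -1.3399).
With 95% confidence, each one-unit increase in weekly training distance is associated with a change of between -2.3381 and -1.3399 minutes in marathon finish time.

(-2.3381, -1.3399)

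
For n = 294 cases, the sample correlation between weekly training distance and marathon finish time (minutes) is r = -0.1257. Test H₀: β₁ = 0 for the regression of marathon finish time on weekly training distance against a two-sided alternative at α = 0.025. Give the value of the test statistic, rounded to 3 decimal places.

t = r·√(n − 2)/√(1 − r²) = -0.1257·√292/√0.9842 = -2.165.
df = n − 2 = 292.
Two-sided p ≈ 0.0312, which is ≥ 0.025, so fail to reject H₀.
The data do not give significant evidence of a linear association between weekly training distance and marathon finish time.

t = -2.165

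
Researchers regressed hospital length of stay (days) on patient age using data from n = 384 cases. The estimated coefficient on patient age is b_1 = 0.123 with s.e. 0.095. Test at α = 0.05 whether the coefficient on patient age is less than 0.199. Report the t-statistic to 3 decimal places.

H₀: β₁ = 0.199 vs H₁: β₁ < 0.199.
t = (b_1 − β₁⁰)/SE = (0.123 − 0.199) / 0.095 = -0.800.
df = n − 2 = 384 − 2 = 382.
One-sided p ≈ 0.2121, which is ≥ 0.05, so fail to reject H₀.
The data do not give significant evidence that the true slope on patient age is below 0.199 days per unit.

t = -0.800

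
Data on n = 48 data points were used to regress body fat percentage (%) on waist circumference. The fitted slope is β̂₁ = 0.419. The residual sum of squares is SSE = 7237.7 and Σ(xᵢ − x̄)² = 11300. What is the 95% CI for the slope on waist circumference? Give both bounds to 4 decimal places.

MSE = SSE/(n − 2) = 7237.7/46 = 157.341.
SE(β̂₁) = √(MSE/Sₓₓ) = √(157.341/11300) = 0.118.
df = n − 2 = 46.
t* = t_{0.025, 46} = 2.012896.
Margin = t* × SE = 2.012896 × 0.118 = 0.237522.
CI: 0.419 ± 0.237522 → (0.1815, 0.6565).
With 95% confidence, each one-unit increase in waist circumference is associated with a change of between 0.1815 and 0.6565 % in body fat percentage.

(0.1815, 0.6565)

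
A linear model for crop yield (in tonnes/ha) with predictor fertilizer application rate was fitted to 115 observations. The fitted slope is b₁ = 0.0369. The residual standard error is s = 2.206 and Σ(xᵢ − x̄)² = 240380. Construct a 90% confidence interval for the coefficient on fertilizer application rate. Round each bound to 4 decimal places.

SE(b₁) = s/√Sₓₓ = 2.206/√240380 = 0.00449942.
df = n − 2 = 113.
t* = t_{0.05, 113} = 1.65845.
Margin = t* × SE = 1.65845 × 0.00449942 = 0.007462.
CI: 0.0369 ± 0.007462 → (0.0294, 0.0444).
With 90% confidence, each one-unit increase in fertilizer application rate is associated with a change of between 0.0294 and 0.0444 tonnes/ha in crop yield.

(0.0294, 0.0444)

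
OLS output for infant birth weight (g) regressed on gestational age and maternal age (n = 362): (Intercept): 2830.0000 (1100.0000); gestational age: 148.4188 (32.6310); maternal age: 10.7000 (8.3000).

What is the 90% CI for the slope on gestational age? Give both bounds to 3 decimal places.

Read off: b = 148.4188, SE = 32.6310 for gestational age.
df = n − k − 1 = 362 − 2 − 1 = 359.
t* = t_{0.05, 359} = 1.649109.
Margin = t* × SE = 1.649109 × 32.6310 = 53.81208.
CI: 148.4188 ± 53.81208 → (94.607, 202.231).

(94.607, 202.231)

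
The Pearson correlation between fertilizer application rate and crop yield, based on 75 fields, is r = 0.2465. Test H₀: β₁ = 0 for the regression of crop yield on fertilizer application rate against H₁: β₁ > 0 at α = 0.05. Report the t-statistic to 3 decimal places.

t = 2.173

t = r·√(n − 2)/√(1 − r²) = 0.2465·√73/√0.939238 = 2.173.
df = n − 2 = 73.
One-sided p ≈ 0.0165, which is < 0.05, so reject H₀.
There is evidence of a linear association between fertilizer application rate and crop yield.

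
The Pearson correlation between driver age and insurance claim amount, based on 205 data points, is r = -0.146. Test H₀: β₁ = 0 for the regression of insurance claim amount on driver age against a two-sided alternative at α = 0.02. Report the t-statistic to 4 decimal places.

t = r·√(n − 2)/√(1 − r²) = -0.146·√203/√0.978684 = -2.1027.
df = n − 2 = 203.
Two-sided p ≈ 0.0367, which is ≥ 0.02, so fail to reject H₀.
The data do not give significant evidence of a linear association between driver age and insurance claim amount.

t = -2.1027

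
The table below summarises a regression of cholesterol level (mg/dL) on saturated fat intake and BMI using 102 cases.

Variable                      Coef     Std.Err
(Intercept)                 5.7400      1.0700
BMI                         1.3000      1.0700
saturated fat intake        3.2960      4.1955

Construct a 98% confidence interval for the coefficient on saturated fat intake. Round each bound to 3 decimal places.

(-6.625, 13.217)

Read off: b = 3.2960, SE = 4.1955 for saturated fat intake.
df = n − k − 1 = 102 − 2 − 1 = 99.
t* = t_{0.01, 99} = 2.364606.
Margin = t* × SE = 2.364606 × 4.1955 = 9.92070.
CI: 3.2960 ± 9.92070 → (-6.625, 13.217).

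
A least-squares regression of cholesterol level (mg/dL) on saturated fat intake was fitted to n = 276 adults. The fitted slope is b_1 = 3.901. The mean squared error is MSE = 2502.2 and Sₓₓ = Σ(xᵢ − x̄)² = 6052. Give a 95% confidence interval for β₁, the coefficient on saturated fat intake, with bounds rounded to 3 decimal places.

SE(b_1) = √(MSE/Sₓₓ) = √(2502.2/6052) = 0.643001.
df = n − 2 = 274.
t* = t_{0.025, 274} = 1.96866.
Margin = t* × SE = 1.96866 × 0.643001 = 1.26585.
CI: 3.901 ± 1.26585 → (2.635, 5.167).
With 95% confidence, each one-unit increase in saturated fat intake is associated with a change of between 2.635 and 5.167 mg/dL in cholesterol level.

(2.635, 5.167)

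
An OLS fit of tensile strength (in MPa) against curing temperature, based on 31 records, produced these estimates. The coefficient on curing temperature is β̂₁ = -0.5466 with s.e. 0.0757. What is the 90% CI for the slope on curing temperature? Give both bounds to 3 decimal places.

(-0.675, -0.418)

df = n − 2 = 31 − 2 = 29.
t* = t_{0.05, 29} = 1.699127.
Margin = t* × SE = 1.699127 × 0.0757 = 0.12862.
CI: -0.5466 ± 0.12862 → (-0.675, -0.418).
With 90% confidence, each one-unit increase in curing temperature is associated with a change of between -0.675 and -0.418 MPa in tensile strength.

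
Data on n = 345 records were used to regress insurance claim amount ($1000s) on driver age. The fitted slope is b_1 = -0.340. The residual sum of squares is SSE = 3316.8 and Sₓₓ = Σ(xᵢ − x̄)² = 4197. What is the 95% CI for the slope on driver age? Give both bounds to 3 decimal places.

(-0.434, -0.246)

MSE = SSE/(n − 2) = 3316.8/343 = 9.66997.
SE(b_1) = √(MSE/Sₓₓ) = √(9.66997/4197) = 0.0480002.
df = n − 2 = 343.
t* = t_{0.025, 343} = 1.966904.
Margin = t* × SE = 1.966904 × 0.0480002 = 0.09441.
CI: -0.340 ± 0.09441 → (-0.434, -0.246).
With 95% confidence, each one-unit increase in driver age is associated with a change of between -0.434 and -0.246 $1000s in insurance claim amount.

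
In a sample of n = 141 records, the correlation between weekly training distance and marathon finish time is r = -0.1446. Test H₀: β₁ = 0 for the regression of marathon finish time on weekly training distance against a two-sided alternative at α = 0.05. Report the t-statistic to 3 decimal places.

t = r·√(n − 2)/√(1 − r²) = -0.1446·√139/√0.979091 = -1.723.
df = n − 2 = 139.
Two-sided p ≈ 0.0871, which is ≥ 0.05, so fail to reject H₀.
The data do not give significant evidence of a linear association between weekly training distance and marathon finish time.

t = -1.723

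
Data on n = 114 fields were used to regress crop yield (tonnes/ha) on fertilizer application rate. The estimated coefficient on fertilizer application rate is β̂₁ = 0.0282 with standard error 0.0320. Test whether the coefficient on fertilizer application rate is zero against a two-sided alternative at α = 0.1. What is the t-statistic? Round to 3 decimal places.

t = 0.881

H₀: β₁ = 0 vs H₁: β₁ ≠ 0.
t = (β̂₁ − β₁⁰)/SE = 0.0282 / 0.0320 = 0.881.
df = n − 2 = 114 − 2 = 112.
Two-sided p ≈ 0.3801, which is ≥ 0.1, so fail to reject H₀.
The data do not give significant evidence of an association between fertilizer application rate and crop yield.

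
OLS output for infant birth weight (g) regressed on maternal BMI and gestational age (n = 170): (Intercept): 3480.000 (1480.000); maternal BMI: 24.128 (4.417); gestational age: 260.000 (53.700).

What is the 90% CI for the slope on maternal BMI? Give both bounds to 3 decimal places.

(16.822, 31.434)

Read off: b = 24.128, SE = 4.417 for maternal BMI.
df = n − k − 1 = 170 − 2 − 1 = 167.
t* = t_{0.05, 167} = 1.654029.
Margin = t* × SE = 1.654029 × 4.417 = 7.30585.
CI: 24.128 ± 7.30585 → (16.822, 31.434).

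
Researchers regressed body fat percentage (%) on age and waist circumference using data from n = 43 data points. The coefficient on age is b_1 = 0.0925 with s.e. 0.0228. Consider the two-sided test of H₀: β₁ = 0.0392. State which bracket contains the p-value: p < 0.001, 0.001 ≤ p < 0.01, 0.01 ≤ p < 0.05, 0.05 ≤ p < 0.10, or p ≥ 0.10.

0.01 ≤ p < 0.05

t = (0.0925 − 0.0392) / 0.0228 = 2.338.
df = n − k − 1 = 43 − 2 − 1 = 40.
Two-sided p = 2·P(T_{40} > |t|) ≈ 0.0245.
So 0.01 ≤ p < 0.05.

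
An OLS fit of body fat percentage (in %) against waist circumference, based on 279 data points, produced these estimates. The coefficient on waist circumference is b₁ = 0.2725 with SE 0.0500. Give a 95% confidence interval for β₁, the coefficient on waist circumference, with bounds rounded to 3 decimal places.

df = n − 2 = 279 − 2 = 277.
t* = t_{0.025, 277} = 1.968565.
Margin = t* × SE = 1.968565 × 0.0500 = 0.09843.
CI: 0.2725 ± 0.09843 → (0.174, 0.371).
With 95% confidence, each one-unit increase in waist circumference is associated with a change of between 0.174 and 0.371 % in body fat percentage.

(0.174, 0.371)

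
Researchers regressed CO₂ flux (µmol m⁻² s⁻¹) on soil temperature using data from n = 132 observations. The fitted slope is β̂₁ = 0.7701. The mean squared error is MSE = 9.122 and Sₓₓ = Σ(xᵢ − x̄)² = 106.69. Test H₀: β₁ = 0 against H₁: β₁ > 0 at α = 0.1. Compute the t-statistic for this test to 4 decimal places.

SE(β̂₁) = √(MSE/Sₓₓ) = √(9.122/106.69) = 0.292404.
t = 0.7701 / 0.292404 = 2.6337.
df = n − 2 = 130.
One-sided p ≈ 0.0047, which is < 0.1, so reject H₀.
There is evidence that the true slope on soil temperature is positive.

t = 2.6337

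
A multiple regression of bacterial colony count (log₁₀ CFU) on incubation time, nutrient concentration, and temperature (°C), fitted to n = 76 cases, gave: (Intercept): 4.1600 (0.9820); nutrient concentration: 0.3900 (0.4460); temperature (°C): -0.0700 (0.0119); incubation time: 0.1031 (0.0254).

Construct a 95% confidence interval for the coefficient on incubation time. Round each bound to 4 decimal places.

(0.0525, 0.1537)

Read off: b = 0.1031, SE = 0.0254 for incubation time.
df = n − k − 1 = 76 − 3 − 1 = 72.
t* = t_{0.025, 72} = 1.993464.
Margin = t* × SE = 1.993464 × 0.0254 = 0.050634.
CI: 0.1031 ± 0.050634 → (0.0525, 0.1537).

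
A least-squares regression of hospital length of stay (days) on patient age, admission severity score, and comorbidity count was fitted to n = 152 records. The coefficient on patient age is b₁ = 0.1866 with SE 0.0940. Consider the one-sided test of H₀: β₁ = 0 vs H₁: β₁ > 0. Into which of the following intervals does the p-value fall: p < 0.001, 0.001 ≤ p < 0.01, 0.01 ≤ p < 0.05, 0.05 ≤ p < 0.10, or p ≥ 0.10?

t = 0.1866 / 0.0940 = 1.985.
df = n − k − 1 = 152 − 3 − 1 = 148.
One-sided p = P(T_{148} > t) ≈ 0.0245.
So 0.01 ≤ p < 0.05.

0.01 ≤ p < 0.05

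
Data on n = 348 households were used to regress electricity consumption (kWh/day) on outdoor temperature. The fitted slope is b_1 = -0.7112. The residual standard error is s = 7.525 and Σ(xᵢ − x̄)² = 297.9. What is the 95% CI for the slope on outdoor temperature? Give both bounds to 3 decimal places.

SE(b_1) = s/√Sₓₓ = 7.525/√297.9 = 0.435985.
df = n − 2 = 346.
t* = t_{0.025, 346} = 1.966844.
Margin = t* × SE = 1.966844 × 0.435985 = 0.85751.
CI: -0.7112 ± 0.85751 → (-1.569, 0.146).
With 95% confidence, each one-unit increase in outdoor temperature is associated with a change of between -1.569 and 0.146 kWh/day in electricity consumption.

(-1.569, 0.146)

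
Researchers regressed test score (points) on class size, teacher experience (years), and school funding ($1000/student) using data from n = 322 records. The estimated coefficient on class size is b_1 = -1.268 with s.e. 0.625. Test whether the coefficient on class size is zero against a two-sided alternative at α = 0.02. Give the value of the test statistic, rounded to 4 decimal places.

H₀: β₁ = 0 vs H₁: β₁ ≠ 0.
t = (b_1 − β₁⁰)/SE = -1.268 / 0.625 = -2.0288.
df = n − k − 1 = 322 − 3 − 1 = 318.
Two-sided p ≈ 0.0433, which is ≥ 0.02, so fail to reject H₀.
The data do not give significant evidence of an association between class size and test score, after adjusting for the other predictors.

t = -2.0288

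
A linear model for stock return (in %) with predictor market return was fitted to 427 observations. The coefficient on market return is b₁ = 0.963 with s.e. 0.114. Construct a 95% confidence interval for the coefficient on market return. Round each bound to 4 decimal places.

(0.7389, 1.1871)

df = n − 2 = 427 − 2 = 425.
t* = t_{0.025, 425} = 1.965561.
Margin = t* × SE = 1.965561 × 0.114 = 0.224074.
CI: 0.963 ± 0.224074 → (0.7389, 1.1871).
With 95% confidence, each one-unit increase in market return is associated with a change of between 0.7389 and 1.1871 % in stock return.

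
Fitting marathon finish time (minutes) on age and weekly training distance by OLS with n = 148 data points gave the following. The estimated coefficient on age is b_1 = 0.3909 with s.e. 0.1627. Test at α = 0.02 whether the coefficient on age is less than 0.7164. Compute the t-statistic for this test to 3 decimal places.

t = -2.001

H₀: β₁ = 0.7164 vs H₁: β₁ < 0.7164.
t = (b_1 − β₁⁰)/SE = (0.3909 − 0.7164) / 0.1627 = -2.001.
df = n − k − 1 = 148 − 2 − 1 = 145.
One-sided p ≈ 0.0237, which is ≥ 0.02, so fail to reject H₀.
The data do not give significant evidence that the true slope on age is below 0.7164 minutes per unit, holding the other predictors fixed.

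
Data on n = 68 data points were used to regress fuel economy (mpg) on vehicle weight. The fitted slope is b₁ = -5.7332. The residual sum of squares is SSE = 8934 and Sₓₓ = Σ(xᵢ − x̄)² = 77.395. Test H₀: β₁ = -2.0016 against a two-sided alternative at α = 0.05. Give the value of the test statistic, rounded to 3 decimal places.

MSE = SSE/(n − 2) = 8934/66 = 135.364.
SE(b₁) = √(MSE/Sₓₓ) = √(135.364/77.395) = 1.3225.
t = (-5.7332 − (-2.0016)) / 1.3225 = -2.822.
df = n − 2 = 66.
Two-sided p ≈ 0.0063, which is < 0.05, so reject H₀.
There is evidence that the true slope on vehicle weight differs from -2.0016 mpg per unit.

t = -2.822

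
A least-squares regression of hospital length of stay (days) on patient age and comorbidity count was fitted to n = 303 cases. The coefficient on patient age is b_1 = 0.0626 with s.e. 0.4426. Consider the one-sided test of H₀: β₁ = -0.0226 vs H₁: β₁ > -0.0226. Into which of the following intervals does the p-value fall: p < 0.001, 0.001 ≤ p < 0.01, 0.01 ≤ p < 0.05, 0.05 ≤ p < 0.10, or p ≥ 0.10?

p ≥ 0.10

t = (0.0626 − (-0.0226)) / 0.4426 = 0.192.
df = n − k − 1 = 303 − 2 − 1 = 300.
One-sided p = P(T_{300} > t) ≈ 0.4237.
So p ≥ 0.10.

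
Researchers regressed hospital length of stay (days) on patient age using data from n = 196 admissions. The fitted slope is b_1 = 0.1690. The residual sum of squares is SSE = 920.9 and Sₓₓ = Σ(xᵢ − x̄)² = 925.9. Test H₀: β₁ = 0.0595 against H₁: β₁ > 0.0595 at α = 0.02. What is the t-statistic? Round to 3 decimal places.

t = 1.529

MSE = SSE/(n − 2) = 920.9/194 = 4.74691.
SE(b_1) = √(MSE/Sₓₓ) = √(4.74691/925.9) = 0.0716017.
t = (0.1690 − 0.0595) / 0.0716017 = 1.529.
df = n − 2 = 194.
One-sided p ≈ 0.0639, which is ≥ 0.02, so fail to reject H₀.
The data do not give significant evidence that the true slope on patient age exceeds 0.0595 days per unit.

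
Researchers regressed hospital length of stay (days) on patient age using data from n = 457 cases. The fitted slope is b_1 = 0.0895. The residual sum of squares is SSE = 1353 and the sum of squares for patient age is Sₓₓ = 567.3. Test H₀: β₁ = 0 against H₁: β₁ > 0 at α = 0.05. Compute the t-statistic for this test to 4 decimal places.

t = 1.2362

MSE = SSE/(n − 2) = 1353/455 = 2.97363.
SE(b_1) = √(MSE/Sₓₓ) = √(2.97363/567.3) = 0.0723997.
t = 0.0895 / 0.0723997 = 1.2362.
df = n − 2 = 455.
One-sided p ≈ 0.1085, which is ≥ 0.05, so fail to reject H₀.
The data do not give significant evidence that the true slope on patient age is positive.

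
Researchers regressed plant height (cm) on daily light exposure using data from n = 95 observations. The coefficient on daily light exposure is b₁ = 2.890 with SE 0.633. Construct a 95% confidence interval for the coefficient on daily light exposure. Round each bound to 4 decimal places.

(1.6330, 4.1470)

df = n − 2 = 95 − 2 = 93.
t* = t_{0.025, 93} = 1.985802.
Margin = t* × SE = 1.985802 × 0.633 = 1.257013.
CI: 2.890 ± 1.257013 → (1.6330, 4.1470).
With 95% confidence, each one-unit increase in daily light exposure is associated with a change of between 1.6330 and 4.1470 cm in plant height.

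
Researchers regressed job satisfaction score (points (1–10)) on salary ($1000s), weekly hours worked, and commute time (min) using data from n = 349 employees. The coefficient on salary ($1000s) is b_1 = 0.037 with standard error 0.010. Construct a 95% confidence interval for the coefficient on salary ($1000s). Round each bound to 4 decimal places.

(0.0173, 0.0567)

df = n − k − 1 = 349 − 3 − 1 = 345.
t* = t_{0.025, 345} = 1.966864.
Margin = t* × SE = 1.966864 × 0.010 = 0.019669.
CI: 0.037 ± 0.019669 → (0.0173, 0.0567).
With 95% confidence, each one-unit increase in salary ($1000s) is associated with a change of between 0.0173 and 0.0567 points (1–10) in job satisfaction score, holding the other predictors fixed.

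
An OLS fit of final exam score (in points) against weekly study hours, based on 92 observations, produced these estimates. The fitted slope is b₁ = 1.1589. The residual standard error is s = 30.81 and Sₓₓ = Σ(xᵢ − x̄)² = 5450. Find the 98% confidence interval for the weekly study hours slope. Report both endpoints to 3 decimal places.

(0.170, 2.147)

SE(b₁) = s/√Sₓₓ = 30.81/√5450 = 0.417343.
df = n − 2 = 90.
t* = t_{0.01, 90} = 2.368497.
Margin = t* × SE = 2.368497 × 0.417343 = 0.98848.
CI: 1.1589 ± 0.98848 → (0.170, 2.147).
With 98% confidence, each one-unit increase in weekly study hours is associated with a change of between 0.170 and 2.147 points in final exam score.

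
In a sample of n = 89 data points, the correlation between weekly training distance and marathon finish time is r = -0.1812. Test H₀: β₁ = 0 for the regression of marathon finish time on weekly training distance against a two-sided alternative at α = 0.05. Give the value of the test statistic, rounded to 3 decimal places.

t = r·√(n − 2)/√(1 − r²) = -0.1812·√87/√0.967167 = -1.719.
df = n − 2 = 87.
Two-sided p ≈ 0.0892, which is ≥ 0.05, so fail to reject H₀.
The data do not give significant evidence of a linear association between weekly training distance and marathon finish time.

t = -1.719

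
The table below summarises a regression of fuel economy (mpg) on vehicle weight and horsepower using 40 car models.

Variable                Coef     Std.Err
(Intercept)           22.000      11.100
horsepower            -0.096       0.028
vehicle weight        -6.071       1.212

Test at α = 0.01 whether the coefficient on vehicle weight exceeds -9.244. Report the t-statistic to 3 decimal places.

Read off: b = -6.071, SE = 1.212 for vehicle weight.
H₀: β₁ = -9.244 vs H₁: β₁ > -9.244.
t = (-6.071 − (-9.244)) / 1.212 = 2.618.
df = n − k − 1 = 40 − 2 − 1 = 37.
One-sided p ≈ 0.0064, which is < 0.01, so reject H₀.
There is evidence that the true slope on vehicle weight exceeds -9.244 mpg per unit, holding the other predictors fixed.

t = 2.618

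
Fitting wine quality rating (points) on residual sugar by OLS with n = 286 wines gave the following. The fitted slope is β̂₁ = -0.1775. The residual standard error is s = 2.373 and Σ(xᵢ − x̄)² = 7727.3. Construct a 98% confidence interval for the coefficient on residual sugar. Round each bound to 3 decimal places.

(-0.241, -0.114)

SE(β̂₁) = s/√Sₓₓ = 2.373/√7727.3 = 0.026995.
df = n − 2 = 284.
t* = t_{0.01, 284} = 2.33955.
Margin = t* × SE = 2.33955 × 0.026995 = 0.06316.
CI: -0.1775 ± 0.06316 → (-0.241, -0.114).
With 98% confidence, each one-unit increase in residual sugar is associated with a change of between -0.241 and -0.114 points in wine quality rating.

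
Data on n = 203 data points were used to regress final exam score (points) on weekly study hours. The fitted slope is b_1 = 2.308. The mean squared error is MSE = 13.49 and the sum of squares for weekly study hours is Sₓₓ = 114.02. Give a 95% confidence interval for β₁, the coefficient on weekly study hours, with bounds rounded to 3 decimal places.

SE(b_1) = √(MSE/Sₓₓ) = √(13.49/114.02) = 0.343966.
df = n − 2 = 201.
t* = t_{0.025, 201} = 1.971837.
Margin = t* × SE = 1.971837 × 0.343966 = 0.67824.
CI: 2.308 ± 0.67824 → (1.630, 2.986).
With 95% confidence, each one-unit increase in weekly study hours is associated with a change of between 1.630 and 2.986 points in final exam score.

(1.630, 2.986)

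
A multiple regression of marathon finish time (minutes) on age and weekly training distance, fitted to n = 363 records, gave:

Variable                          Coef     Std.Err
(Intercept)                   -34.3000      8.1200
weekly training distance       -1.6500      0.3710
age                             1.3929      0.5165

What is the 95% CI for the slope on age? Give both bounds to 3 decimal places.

(0.377, 2.409)

Read off: b = 1.3929, SE = 0.5165 for age.
df = n − k − 1 = 363 − 2 − 1 = 360.
t* = t_{0.025, 360} = 1.966575.
Margin = t* × SE = 1.966575 × 0.5165 = 1.01574.
CI: 1.3929 ± 1.01574 → (0.377, 2.409).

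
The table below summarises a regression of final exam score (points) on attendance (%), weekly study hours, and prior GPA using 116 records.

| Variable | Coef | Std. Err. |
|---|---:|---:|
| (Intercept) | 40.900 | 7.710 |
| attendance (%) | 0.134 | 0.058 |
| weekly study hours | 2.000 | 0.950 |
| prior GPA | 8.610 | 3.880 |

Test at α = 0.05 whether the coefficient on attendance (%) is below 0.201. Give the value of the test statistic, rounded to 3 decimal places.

t = -1.155

Read off: b = 0.134, SE = 0.058 for attendance (%).
H₀: β₁ = 0.201 vs H₁: β₁ < 0.201.
t = (0.134 − 0.201) / 0.058 = -1.155.
df = n − k − 1 = 116 − 3 − 1 = 112.
One-sided p ≈ 0.1252, which is ≥ 0.05, so fail to reject H₀.
The data do not give significant evidence that the true slope on attendance (%) is below 0.201 points per unit, holding the other predictors fixed.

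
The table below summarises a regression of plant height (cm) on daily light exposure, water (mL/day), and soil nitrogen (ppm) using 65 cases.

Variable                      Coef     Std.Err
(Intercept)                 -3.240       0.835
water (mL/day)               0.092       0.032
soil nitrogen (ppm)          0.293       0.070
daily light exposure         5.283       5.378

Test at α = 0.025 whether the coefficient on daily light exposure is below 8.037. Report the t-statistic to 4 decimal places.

Read off: b = 5.283, SE = 5.378 for daily light exposure.
H₀: β₁ = 8.037 vs H₁: β₁ < 8.037.
t = (5.283 − 8.037) / 5.378 = -0.5121.
df = n − k − 1 = 65 − 3 − 1 = 61.
One-sided p ≈ 0.3052, which is ≥ 0.025, so fail to reject H₀.
The data do not give significant evidence that the true slope on daily light exposure is below 8.037 cm per unit, holding the other predictors fixed.

t = -0.5121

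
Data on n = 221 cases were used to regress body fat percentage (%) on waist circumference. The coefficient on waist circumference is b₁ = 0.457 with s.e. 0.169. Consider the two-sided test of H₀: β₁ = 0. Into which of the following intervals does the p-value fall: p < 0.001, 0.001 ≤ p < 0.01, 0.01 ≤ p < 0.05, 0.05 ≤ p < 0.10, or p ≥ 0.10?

0.001 ≤ p < 0.01

t = 0.457 / 0.169 = 2.704.
df = n − 2 = 221 − 2 = 219.
Two-sided p = 2·P(T_{219} > |t|) ≈ 0.0074.
So 0.001 ≤ p < 0.01.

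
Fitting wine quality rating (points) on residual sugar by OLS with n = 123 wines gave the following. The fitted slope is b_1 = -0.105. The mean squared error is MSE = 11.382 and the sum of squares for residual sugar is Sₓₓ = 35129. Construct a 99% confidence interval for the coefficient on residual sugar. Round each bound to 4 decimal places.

SE(b_1) = √(MSE/Sₓₓ) = √(11.382/35129) = 0.0180002.
df = n − 2 = 121.
t* = t_{0.005, 121} = 2.617072.
Margin = t* × SE = 2.617072 × 0.0180002 = 0.047108.
CI: -0.105 ± 0.047108 → (-0.1521, -0.0579).
With 99% confidence, each one-unit increase in residual sugar is associated with a change of between -0.1521 and -0.0579 points in wine quality rating.

(-0.1521, -0.0579)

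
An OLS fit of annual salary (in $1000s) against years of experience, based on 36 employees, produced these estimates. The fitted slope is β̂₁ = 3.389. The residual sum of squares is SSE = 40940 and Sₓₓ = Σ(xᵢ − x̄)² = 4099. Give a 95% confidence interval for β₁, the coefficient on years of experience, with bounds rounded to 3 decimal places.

MSE = SSE/(n − 2) = 40940/34 = 1204.12.
SE(β̂₁) = √(MSE/Sₓₓ) = √(1204.12/4099) = 0.541995.
df = n − 2 = 34.
t* = t_{0.025, 34} = 2.032245.
Margin = t* × SE = 2.032245 × 0.541995 = 1.10147.
CI: 3.389 ± 1.10147 → (2.288, 4.490).
With 95% confidence, each one-unit increase in years of experience is associated with a change of between 2.288 and 4.490 $1000s in annual salary.

(2.288, 4.490)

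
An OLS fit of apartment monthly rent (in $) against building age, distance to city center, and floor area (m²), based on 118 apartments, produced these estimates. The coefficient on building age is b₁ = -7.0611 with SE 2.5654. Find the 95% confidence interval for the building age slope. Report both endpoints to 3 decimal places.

(-12.143, -1.979)

df = n − k − 1 = 118 − 3 − 1 = 114.
t* = t_{0.025, 114} = 1.980992.
Margin = t* × SE = 1.980992 × 2.5654 = 5.08204.
CI: -7.0611 ± 5.08204 → (-12.143, -1.979).
With 95% confidence, each one-unit increase in building age is associated with a change of between -12.143 and -1.979 $ in apartment monthly rent, holding the other predictors fixed.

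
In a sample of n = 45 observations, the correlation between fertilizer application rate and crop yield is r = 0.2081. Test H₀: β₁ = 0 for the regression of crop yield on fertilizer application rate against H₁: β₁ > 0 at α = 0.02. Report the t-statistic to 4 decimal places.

t = 1.3951

t = r·√(n − 2)/√(1 − r²) = 0.2081·√43/√0.956694 = 1.3951.
df = n − 2 = 43.
One-sided p ≈ 0.0851, which is ≥ 0.02, so fail to reject H₀.
The data do not give significant evidence of a linear association between fertilizer application rate and crop yield.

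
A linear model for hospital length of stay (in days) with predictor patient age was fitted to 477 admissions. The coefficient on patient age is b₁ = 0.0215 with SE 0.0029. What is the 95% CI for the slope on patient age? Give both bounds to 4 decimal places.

(0.0158, 0.0272)

df = n − 2 = 477 − 2 = 475.
t* = t_{0.025, 475} = 1.964971.
Margin = t* × SE = 1.964971 × 0.0029 = 0.005698.
CI: 0.0215 ± 0.005698 → (0.0158, 0.0272).
With 95% confidence, each one-unit increase in patient age is associated with a change of between 0.0158 and 0.0272 days in hospital length of stay.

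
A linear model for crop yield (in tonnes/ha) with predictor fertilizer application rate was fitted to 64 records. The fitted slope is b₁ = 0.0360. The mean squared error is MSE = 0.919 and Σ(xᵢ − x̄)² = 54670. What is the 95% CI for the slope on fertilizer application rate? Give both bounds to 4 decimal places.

(0.0278, 0.0442)

SE(b₁) = √(MSE/Sₓₓ) = √(0.919/54670) = 0.00409999.
df = n − 2 = 62.
t* = t_{0.025, 62} = 1.998972.
Margin = t* × SE = 1.998972 × 0.00409999 = 0.008196.
CI: 0.0360 ± 0.008196 → (0.0278, 0.0442).
With 95% confidence, each one-unit increase in fertilizer application rate is associated with a change of between 0.0278 and 0.0442 tonnes/ha in crop yield.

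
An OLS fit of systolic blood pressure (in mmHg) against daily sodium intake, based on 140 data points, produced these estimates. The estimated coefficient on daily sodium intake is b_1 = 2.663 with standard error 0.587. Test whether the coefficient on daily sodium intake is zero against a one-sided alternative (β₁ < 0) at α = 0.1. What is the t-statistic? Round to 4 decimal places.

H₀: β₁ = 0 vs H₁: β₁ < 0.
t = (b_1 − β₁⁰)/SE = 2.663 / 0.587 = 4.5366.
df = n − 2 = 140 − 2 = 138.
One-sided p ≈ 1.0000, which is ≥ 0.1, so fail to reject H₀.
The data do not give significant evidence that the true slope on daily sodium intake is negative.

t = 4.5366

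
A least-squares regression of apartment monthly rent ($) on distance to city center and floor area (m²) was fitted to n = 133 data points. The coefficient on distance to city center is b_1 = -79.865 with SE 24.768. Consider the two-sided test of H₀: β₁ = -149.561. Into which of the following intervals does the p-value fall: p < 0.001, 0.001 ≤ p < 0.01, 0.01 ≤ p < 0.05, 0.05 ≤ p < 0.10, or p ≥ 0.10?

t = (-79.865 − (-149.561)) / 24.768 = 2.814.
df = n − k − 1 = 133 − 2 − 1 = 130.
Two-sided p = 2·P(T_{130} > |t|) ≈ 0.0057.
So 0.001 ≤ p < 0.01.

0.001 ≤ p < 0.01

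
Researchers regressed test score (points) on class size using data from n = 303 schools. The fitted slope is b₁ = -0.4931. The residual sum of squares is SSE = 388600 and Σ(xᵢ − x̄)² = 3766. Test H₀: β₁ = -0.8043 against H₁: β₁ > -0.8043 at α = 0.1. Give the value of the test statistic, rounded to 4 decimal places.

t = 0.5315

MSE = SSE/(n − 2) = 388600/301 = 1291.03.
SE(b₁) = √(MSE/Sₓₓ) = √(1291.03/3766) = 0.585501.
t = (-0.4931 − (-0.8043)) / 0.585501 = 0.5315.
df = n − 2 = 301.
One-sided p ≈ 0.2977, which is ≥ 0.1, so fail to reject H₀.
The data do not give significant evidence that the true slope on class size exceeds -0.8043 points per unit.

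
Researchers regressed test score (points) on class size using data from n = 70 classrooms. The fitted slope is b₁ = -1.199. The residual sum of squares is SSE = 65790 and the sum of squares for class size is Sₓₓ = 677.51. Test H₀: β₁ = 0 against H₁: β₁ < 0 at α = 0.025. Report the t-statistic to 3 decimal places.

MSE = SSE/(n − 2) = 65790/68 = 967.5.
SE(b₁) = √(MSE/Sₓₓ) = √(967.5/677.51) = 1.195.
t = -1.199 / 1.195 = -1.003.
df = n − 2 = 68.
One-sided p ≈ 0.1596, which is ≥ 0.025, so fail to reject H₀.
The data do not give significant evidence that the true slope on class size is negative.

t = -1.003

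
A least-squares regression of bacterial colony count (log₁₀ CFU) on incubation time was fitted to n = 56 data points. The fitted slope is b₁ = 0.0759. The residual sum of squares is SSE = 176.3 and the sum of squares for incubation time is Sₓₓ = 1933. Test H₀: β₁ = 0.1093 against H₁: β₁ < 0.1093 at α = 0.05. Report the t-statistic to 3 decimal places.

t = -0.813

MSE = SSE/(n − 2) = 176.3/54 = 3.26481.
SE(b₁) = √(MSE/Sₓₓ) = √(3.26481/1933) = 0.0410973.
t = (0.0759 − 0.1093) / 0.0410973 = -0.813.
df = n − 2 = 54.
One-sided p ≈ 0.2100, which is ≥ 0.05, so fail to reject H₀.
The data do not give significant evidence that the true slope on incubation time is below 0.1093 log₁₀ CFU per unit.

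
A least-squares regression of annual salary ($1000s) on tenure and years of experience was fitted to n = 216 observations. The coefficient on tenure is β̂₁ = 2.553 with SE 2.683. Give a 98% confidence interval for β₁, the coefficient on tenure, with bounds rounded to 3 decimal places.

(-3.736, 8.842)

df = n − k − 1 = 216 − 2 − 1 = 213.
t* = t_{0.01, 213} = 2.343982.
Margin = t* × SE = 2.343982 × 2.683 = 6.28890.
CI: 2.553 ± 6.28890 → (-3.736, 8.842).
With 98% confidence, each one-unit increase in tenure is associated with a change of between -3.736 and 8.842 $1000s in annual salary, holding the other predictors fixed.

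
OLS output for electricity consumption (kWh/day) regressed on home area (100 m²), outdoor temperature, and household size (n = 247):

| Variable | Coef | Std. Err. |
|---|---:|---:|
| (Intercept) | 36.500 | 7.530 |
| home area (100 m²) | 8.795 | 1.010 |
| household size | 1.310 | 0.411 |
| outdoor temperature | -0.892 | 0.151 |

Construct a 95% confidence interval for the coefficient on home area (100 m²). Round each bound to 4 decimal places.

Read off: b = 8.795, SE = 1.010 for home area (100 m²).
df = n − k − 1 = 247 − 3 − 1 = 243.
t* = t_{0.025, 243} = 1.969774.
Margin = t* × SE = 1.969774 × 1.010 = 1.989472.
CI: 8.795 ± 1.989472 → (6.8055, 10.7845).

(6.8055, 10.7845)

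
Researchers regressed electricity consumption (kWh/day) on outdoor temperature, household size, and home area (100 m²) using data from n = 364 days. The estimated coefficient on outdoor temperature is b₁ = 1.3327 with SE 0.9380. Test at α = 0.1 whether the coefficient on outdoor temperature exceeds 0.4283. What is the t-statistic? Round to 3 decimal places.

H₀: β₁ = 0.4283 vs H₁: β₁ > 0.4283.
t = (b₁ − β₁⁰)/SE = (1.3327 − 0.4283) / 0.9380 = 0.964.
df = n − k − 1 = 364 − 3 − 1 = 360.
One-sided p ≈ 0.1678, which is ≥ 0.1, so fail to reject H₀.
The data do not give significant evidence that the true slope on outdoor temperature exceeds 0.4283 kWh/day per unit, holding the other predictors fixed.

t = 0.964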